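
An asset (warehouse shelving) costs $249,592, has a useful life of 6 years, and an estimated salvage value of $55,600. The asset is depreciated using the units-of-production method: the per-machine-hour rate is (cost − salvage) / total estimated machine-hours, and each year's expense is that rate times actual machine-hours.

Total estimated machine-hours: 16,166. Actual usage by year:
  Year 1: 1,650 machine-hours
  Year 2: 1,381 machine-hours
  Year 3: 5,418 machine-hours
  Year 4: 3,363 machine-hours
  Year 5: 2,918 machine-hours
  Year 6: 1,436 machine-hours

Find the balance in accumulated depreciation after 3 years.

$101,388

Depreciable base = $249,592 − $55,600 = $193,992.
Rate = $193,992 / 16,166 machine-hours = $12 per machine-hour.
Year 1: 1,650 × $12 = $19,800. Book value $229,792.
Year 2: 1,381 × $12 = $16,572. Book value $213,220.
Year 3: 5,418 × $12 = $65,016. Book value $148,204.
Accumulated through year 3 = $249,592 − $148,204 = $101,388.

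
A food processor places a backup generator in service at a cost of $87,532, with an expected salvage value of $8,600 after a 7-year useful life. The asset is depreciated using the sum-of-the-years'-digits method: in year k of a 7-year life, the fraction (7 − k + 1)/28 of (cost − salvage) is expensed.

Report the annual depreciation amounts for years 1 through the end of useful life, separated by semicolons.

Depreciable base = $87,532 − $8,600 = $78,932.
Sum of the years' digits = 7+6+5+4+3+2+1 = 28.
Year 1: $78,932 × 7/28 = $19,733. Book value $67,799.
Year 2: $78,932 × 6/28 = $16,914. Book value $50,885.
Year 3: $78,932 × 5/28 = $14,095. Book value $36,790.
Year 4: $78,932 × 4/28 = $11,276. Book value $25,514.
Year 5: $78,932 × 3/28 = $8,457. Book value $17,057.
Year 6: $78,932 × 2/28 = $5,638. Book value $11,419.
Year 7: $78,932 × 1/28 = $2,819. Book value $8,600.

$19,733; $16,914; $14,095; $11,276; $8,457; $5,638; $2,819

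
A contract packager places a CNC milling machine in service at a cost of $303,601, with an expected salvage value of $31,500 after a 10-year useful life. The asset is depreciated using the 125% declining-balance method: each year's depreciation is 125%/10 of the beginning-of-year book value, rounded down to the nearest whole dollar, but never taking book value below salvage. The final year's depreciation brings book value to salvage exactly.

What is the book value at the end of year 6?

$136,257

Depreciable base = $303,601 − $31,500 = $272,101.
Year 1: ⌊$303,601 × 125%/10⌋ = $37,950. Book value $265,651.
Year 2: ⌊$265,651 × 125%/10⌋ = $33,206. Book value $232,445.
Year 3: ⌊$232,445 × 125%/10⌋ = $29,055. Book value $203,390.
Year 4: ⌊$203,390 × 125%/10⌋ = $25,423. Book value $177,967.
Year 5: ⌊$177,967 × 125%/10⌋ = $22,245. Book value $155,722.
Year 6: ⌊$155,722 × 125%/10⌋ = $19,465. Book value $136,257.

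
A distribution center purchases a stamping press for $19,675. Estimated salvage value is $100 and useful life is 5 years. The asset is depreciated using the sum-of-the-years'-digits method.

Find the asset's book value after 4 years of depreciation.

$1,405

Depreciable base = $19,675 − $100 = $19,575.
Sum of the years' digits = 5+4+3+2+1 = 15.
Year 1: $19,575 × 5/15 = $6,525. Book value $13,150.
Year 2: $19,575 × 4/15 = $5,220. Book value $7,930.
Year 3: $19,575 × 3/15 = $3,915. Book value $4,015.
Year 4: $19,575 × 2/15 = $2,610. Book value $1,405.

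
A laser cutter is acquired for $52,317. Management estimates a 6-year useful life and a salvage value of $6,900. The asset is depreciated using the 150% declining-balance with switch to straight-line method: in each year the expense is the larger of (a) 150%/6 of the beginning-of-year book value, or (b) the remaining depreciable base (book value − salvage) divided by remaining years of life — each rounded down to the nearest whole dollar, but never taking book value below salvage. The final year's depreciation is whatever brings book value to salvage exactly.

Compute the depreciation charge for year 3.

$7,357

Depreciable base = $52,317 − $6,900 = $45,417.
Year 1: DB = ⌊$52,317 × 150%/6⌋ = $13,079; SL = ⌊$45,417/6⌋ = $7,569 → take DB $13,079. Book value $39,238.
Year 2: DB = ⌊$39,238 × 150%/6⌋ = $9,809; SL = ⌊$32,338/5⌋ = $6,467 → take DB $9,809. Book value $29,429.
Year 3: DB = ⌊$29,429 × 150%/6⌋ = $7,357; SL = ⌊$22,529/4⌋ = $5,632 → take DB $7,357. Book value $22,072.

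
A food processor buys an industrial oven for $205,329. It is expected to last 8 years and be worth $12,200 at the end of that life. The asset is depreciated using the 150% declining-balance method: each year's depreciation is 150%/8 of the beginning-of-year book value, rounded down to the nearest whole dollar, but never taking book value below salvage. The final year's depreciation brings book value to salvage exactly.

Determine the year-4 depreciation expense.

Depreciable base = $205,329 − $12,200 = $193,129.
Year 1: ⌊$205,329 × 150%/8⌋ = $38,499. Book value $166,830.
Year 2: ⌊$166,830 × 150%/8⌋ = $31,280. Book value $135,550.
Year 3: ⌊$135,550 × 150%/8⌋ = $25,415. Book value $110,135.
Year 4: ⌊$110,135 × 150%/8⌋ = $20,650. Book value $89,485.

$20,650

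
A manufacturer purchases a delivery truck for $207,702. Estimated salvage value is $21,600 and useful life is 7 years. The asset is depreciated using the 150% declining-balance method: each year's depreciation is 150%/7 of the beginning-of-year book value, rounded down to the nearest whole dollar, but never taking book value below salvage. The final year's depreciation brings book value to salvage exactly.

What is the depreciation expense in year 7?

$27,270

Depreciable base = $207,702 − $21,600 = $186,102.
Year 1: ⌊$207,702 × 150%/7⌋ = $44,507. Book value $163,195.
Year 2: ⌊$163,195 × 150%/7⌋ = $34,970. Book value $128,225.
Year 3: ⌊$128,225 × 150%/7⌋ = $27,476. Book value $100,749.
Year 4: ⌊$100,749 × 150%/7⌋ = $21,589. Book value $79,160.
Year 5: ⌊$79,160 × 150%/7⌋ = $16,962. Book value $62,198.
Year 6: ⌊$62,198 × 150%/7⌋ = $13,328. Book value $48,870.
Year 7 (final): $48,870 − $21,600 = $27,270. Book value $21,600.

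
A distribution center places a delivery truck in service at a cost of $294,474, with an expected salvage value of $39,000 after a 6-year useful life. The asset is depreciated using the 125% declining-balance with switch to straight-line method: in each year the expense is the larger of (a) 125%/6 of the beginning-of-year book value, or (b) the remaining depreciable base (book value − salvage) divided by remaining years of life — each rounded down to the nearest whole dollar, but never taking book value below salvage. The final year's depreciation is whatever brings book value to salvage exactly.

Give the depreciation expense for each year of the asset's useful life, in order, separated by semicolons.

Depreciable base = $294,474 − $39,000 = $255,474.
Year 1: DB = ⌊$294,474 × 125%/6⌋ = $61,348; SL = ⌊$255,474/6⌋ = $42,579 → take DB $61,348. Book value $233,126.
Year 2: DB = ⌊$233,126 × 125%/6⌋ = $48,567; SL = ⌊$194,126/5⌋ = $38,825 → take DB $48,567. Book value $184,559.
Year 3: DB = ⌊$184,559 × 125%/6⌋ = $38,449; SL = ⌊$145,559/4⌋ = $36,389 → take DB $38,449. Book value $146,110.
Year 4: DB = ⌊$146,110 × 125%/6⌋ = $30,439; SL = ⌊$107,110/3⌋ = $35,703 → take SL $35,703. Book value $110,407.
Year 5: DB = ⌊$110,407 × 125%/6⌋ = $23,001; SL = ⌊$71,407/2⌋ = $35,703 → take SL $35,703. Book value $74,704.
Year 6 (final): $74,704 − $39,000 = $35,704. Book value $39,000.

$61,348; $48,567; $38,449; $35,703; $35,703; $35,704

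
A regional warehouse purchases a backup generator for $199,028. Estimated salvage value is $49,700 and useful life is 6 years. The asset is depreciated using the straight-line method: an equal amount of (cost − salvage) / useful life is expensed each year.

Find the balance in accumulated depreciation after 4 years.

Depreciable base = $199,028 − $49,700 = $149,328.
Annual expense = $149,328 / 6 = $24,888.
End of year 1: book value $174,140.
End of year 2: book value $149,252.
End of year 3: book value $124,364.
End of year 4: book value $99,476.
Accumulated through year 4 = $199,028 − $99,476 = $99,552.

$99,552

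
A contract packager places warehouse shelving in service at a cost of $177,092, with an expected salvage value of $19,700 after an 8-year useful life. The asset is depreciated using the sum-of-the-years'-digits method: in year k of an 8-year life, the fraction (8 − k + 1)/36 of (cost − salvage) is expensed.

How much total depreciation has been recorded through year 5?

Depreciable base = $177,092 − $19,700 = $157,392.
Sum of the years' digits = 8+7+6+5+4+3+2+1 = 36.
Year 1: $157,392 × 8/36 = $34,976. Book value $142,116.
Year 2: $157,392 × 7/36 = $30,604. Book value $111,512.
Year 3: $157,392 × 6/36 = $26,232. Book value $85,280.
Year 4: $157,392 × 5/36 = $21,860. Book value $63,420.
Year 5: $157,392 × 4/36 = $17,488. Book value $45,932.
Accumulated through year 5 = $177,092 − $45,932 = $131,160.

$131,160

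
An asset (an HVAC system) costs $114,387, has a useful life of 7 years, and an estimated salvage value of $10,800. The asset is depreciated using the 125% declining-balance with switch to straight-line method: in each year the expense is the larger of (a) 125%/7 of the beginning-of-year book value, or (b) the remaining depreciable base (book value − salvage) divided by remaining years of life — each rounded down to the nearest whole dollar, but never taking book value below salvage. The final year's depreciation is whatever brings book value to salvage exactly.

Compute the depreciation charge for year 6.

Depreciable base = $114,387 − $10,800 = $103,587.
Year 1: DB = ⌊$114,387 × 125%/7⌋ = $20,426; SL = ⌊$103,587/7⌋ = $14,798 → take DB $20,426. Book value $93,961.
Year 2: DB = ⌊$93,961 × 125%/7⌋ = $16,778; SL = ⌊$83,161/6⌋ = $13,860 → take DB $16,778. Book value $77,183.
Year 3: DB = ⌊$77,183 × 125%/7⌋ = $13,782; SL = ⌊$66,383/5⌋ = $13,276 → take DB $13,782. Book value $63,401.
Year 4: DB = ⌊$63,401 × 125%/7⌋ = $11,321; SL = ⌊$52,601/4⌋ = $13,150 → take SL $13,150. Book value $50,251.
Year 5: DB = ⌊$50,251 × 125%/7⌋ = $8,973; SL = ⌊$39,451/3⌋ = $13,150 → take SL $13,150. Book value $37,101.
Year 6: DB = ⌊$37,101 × 125%/7⌋ = $6,625; SL = ⌊$26,301/2⌋ = $13,150 → take SL $13,150. Book value $23,951.

$13,150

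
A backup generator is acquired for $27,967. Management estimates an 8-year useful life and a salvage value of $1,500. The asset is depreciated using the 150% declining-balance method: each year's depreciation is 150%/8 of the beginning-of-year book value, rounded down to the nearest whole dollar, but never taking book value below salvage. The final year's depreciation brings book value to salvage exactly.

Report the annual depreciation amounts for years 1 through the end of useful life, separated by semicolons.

$5,243; $4,260; $3,462; $2,812; $2,285; $1,857; $1,509; $5,039

Depreciable base = $27,967 − $1,500 = $26,467.
Year 1: ⌊$27,967 × 150%/8⌋ = $5,243. Book value $22,724.
Year 2: ⌊$22,724 × 150%/8⌋ = $4,260. Book value $18,464.
Year 3: ⌊$18,464 × 150%/8⌋ = $3,462. Book value $15,002.
Year 4: ⌊$15,002 × 150%/8⌋ = $2,812. Book value $12,190.
Year 5: ⌊$12,190 × 150%/8⌋ = $2,285. Book value $9,905.
Year 6: ⌊$9,905 × 150%/8⌋ = $1,857. Book value $8,048.
Year 7: ⌊$8,048 × 150%/8⌋ = $1,509. Book value $6,539.
Year 8 (final): $6,539 − $1,500 = $5,039. Book value $1,500.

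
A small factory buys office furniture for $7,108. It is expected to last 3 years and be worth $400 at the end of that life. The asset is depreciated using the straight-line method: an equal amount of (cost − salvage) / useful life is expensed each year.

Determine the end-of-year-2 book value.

Depreciable base = $7,108 − $400 = $6,708.
Annual expense = $6,708 / 3 = $2,236.
End of year 1: book value $4,872.
End of year 2: book value $2,636.

$2,636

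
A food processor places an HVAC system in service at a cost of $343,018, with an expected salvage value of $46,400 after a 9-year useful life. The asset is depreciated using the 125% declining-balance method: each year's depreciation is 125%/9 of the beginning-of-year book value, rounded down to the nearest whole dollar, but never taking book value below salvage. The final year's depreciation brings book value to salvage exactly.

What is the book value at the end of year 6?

$139,855

Depreciable base = $343,018 − $46,400 = $296,618.
Year 1: ⌊$343,018 × 125%/9⌋ = $47,641. Book value $295,377.
Year 2: ⌊$295,377 × 125%/9⌋ = $41,024. Book value $254,353.
Year 3: ⌊$254,353 × 125%/9⌋ = $35,326. Book value $219,027.
Year 4: ⌊$219,027 × 125%/9⌋ = $30,420. Book value $188,607.
Year 5: ⌊$188,607 × 125%/9⌋ = $26,195. Book value $162,412.
Year 6: ⌊$162,412 × 125%/9⌋ = $22,557. Book value $139,855.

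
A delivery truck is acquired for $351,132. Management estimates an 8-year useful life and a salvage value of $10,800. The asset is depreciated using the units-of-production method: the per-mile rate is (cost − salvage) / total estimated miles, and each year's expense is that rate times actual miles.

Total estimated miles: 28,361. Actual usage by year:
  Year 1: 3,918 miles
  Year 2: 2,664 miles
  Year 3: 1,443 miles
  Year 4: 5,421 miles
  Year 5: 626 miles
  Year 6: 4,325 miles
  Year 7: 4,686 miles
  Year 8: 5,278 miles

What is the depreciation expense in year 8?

$63,336

Depreciable base = $351,132 − $10,800 = $340,332.
Rate = $340,332 / 28,361 miles = $12 per mile.
Year 1: 3,918 × $12 = $47,016. Book value $304,116.
Year 2: 2,664 × $12 = $31,968. Book value $272,148.
Year 3: 1,443 × $12 = $17,316. Book value $254,832.
Year 4: 5,421 × $12 = $65,052. Book value $189,780.
Year 5: 626 × $12 = $7,512. Book value $182,268.
Year 6: 4,325 × $12 = $51,900. Book value $130,368.
Year 7: 4,686 × $12 = $56,232. Book value $74,136.
Year 8: 5,278 × $12 = $63,336. Book value $10,800.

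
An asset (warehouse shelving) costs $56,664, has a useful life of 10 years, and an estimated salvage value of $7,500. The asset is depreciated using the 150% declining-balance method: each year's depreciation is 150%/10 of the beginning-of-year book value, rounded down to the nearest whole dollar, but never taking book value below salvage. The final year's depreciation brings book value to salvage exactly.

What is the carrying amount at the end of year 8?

Depreciable base = $56,664 − $7,500 = $49,164.
Year 1: ⌊$56,664 × 150%/10⌋ = $8,499. Book value $48,165.
Year 2: ⌊$48,165 × 150%/10⌋ = $7,224. Book value $40,941.
Year 3: ⌊$40,941 × 150%/10⌋ = $6,141. Book value $34,800.
Year 4: ⌊$34,800 × 150%/10⌋ = $5,220. Book value $29,580.
Year 5: ⌊$29,580 × 150%/10⌋ = $4,437. Book value $25,143.
Year 6: ⌊$25,143 × 150%/10⌋ = $3,771. Book value $21,372.
Year 7: ⌊$21,372 × 150%/10⌋ = $3,205. Book value $18,167.
Year 8: ⌊$18,167 × 150%/10⌋ = $2,725. Book value $15,442.

$15,442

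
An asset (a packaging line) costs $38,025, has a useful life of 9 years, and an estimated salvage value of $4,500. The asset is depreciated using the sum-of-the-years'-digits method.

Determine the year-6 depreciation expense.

$2,980

Depreciable base = $38,025 − $4,500 = $33,525.
Sum of the years' digits = 9+8+7+6+5+4+3+2+1 = 45.
Year 1: $33,525 × 9/45 = $6,705. Book value $31,320.
Year 2: $33,525 × 8/45 = $5,960. Book value $25,360.
Year 3: $33,525 × 7/45 = $5,215. Book value $20,145.
Year 4: $33,525 × 6/45 = $4,470. Book value $15,675.
Year 5: $33,525 × 5/45 = $3,725. Book value $11,950.
Year 6: $33,525 × 4/45 = $2,980. Book value $8,970.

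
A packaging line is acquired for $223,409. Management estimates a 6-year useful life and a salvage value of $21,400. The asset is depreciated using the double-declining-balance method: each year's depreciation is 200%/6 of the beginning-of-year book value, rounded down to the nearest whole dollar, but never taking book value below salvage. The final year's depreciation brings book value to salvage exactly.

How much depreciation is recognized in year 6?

Depreciable base = $223,409 − $21,400 = $202,009.
Year 1: ⌊$223,409 × 200%/6⌋ = $74,469. Book value $148,940.
Year 2: ⌊$148,940 × 200%/6⌋ = $49,646. Book value $99,294.
Year 3: ⌊$99,294 × 200%/6⌋ = $33,098. Book value $66,196.
Year 4: ⌊$66,196 × 200%/6⌋ = $22,065. Book value $44,131.
Year 5: ⌊$44,131 × 200%/6⌋ = $14,710. Book value $29,421.
Year 6 (final): $29,421 − $21,400 = $8,021. Book value $21,400.

$8,021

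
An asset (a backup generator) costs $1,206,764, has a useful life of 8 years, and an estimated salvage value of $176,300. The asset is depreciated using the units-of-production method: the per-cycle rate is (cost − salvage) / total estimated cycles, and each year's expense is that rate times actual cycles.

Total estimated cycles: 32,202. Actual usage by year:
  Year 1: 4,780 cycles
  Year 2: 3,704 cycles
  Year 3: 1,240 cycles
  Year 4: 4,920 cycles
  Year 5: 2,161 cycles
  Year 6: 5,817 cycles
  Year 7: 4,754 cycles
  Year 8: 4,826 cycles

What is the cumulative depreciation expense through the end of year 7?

Depreciable base = $1,206,764 − $176,300 = $1,030,464.
Rate = $1,030,464 / 32,202 cycles = $32 per cycle.
Year 1: 4,780 × $32 = $152,960. Book value $1,053,804.
Year 2: 3,704 × $32 = $118,528. Book value $935,276.
Year 3: 1,240 × $32 = $39,680. Book value $895,596.
Year 4: 4,920 × $32 = $157,440. Book value $738,156.
Year 5: 2,161 × $32 = $69,152. Book value $669,004.
Year 6: 5,817 × $32 = $186,144. Book value $482,860.
Year 7: 4,754 × $32 = $152,128. Book value $330,732.
Accumulated through year 7 = $1,206,764 − $330,732 = $876,032.

$876,032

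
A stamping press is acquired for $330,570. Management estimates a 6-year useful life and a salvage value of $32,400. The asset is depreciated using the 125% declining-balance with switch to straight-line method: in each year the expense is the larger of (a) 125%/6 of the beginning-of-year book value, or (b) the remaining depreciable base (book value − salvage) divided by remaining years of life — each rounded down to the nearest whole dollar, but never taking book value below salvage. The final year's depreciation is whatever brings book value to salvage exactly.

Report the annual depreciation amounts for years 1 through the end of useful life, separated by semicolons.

$68,868; $54,521; $43,695; $43,695; $43,695; $43,696

Depreciable base = $330,570 − $32,400 = $298,170.
Year 1: DB = ⌊$330,570 × 125%/6⌋ = $68,868; SL = ⌊$298,170/6⌋ = $49,695 → take DB $68,868. Book value $261,702.
Year 2: DB = ⌊$261,702 × 125%/6⌋ = $54,521; SL = ⌊$229,302/5⌋ = $45,860 → take DB $54,521. Book value $207,181.
Year 3: DB = ⌊$207,181 × 125%/6⌋ = $43,162; SL = ⌊$174,781/4⌋ = $43,695 → take SL $43,695. Book value $163,486.
Year 4: DB = ⌊$163,486 × 125%/6⌋ = $34,059; SL = ⌊$131,086/3⌋ = $43,695 → take SL $43,695. Book value $119,791.
Year 5: DB = ⌊$119,791 × 125%/6⌋ = $24,956; SL = ⌊$87,391/2⌋ = $43,695 → take SL $43,695. Book value $76,096.
Year 6 (final): $76,096 − $32,400 = $43,696. Book value $32,400.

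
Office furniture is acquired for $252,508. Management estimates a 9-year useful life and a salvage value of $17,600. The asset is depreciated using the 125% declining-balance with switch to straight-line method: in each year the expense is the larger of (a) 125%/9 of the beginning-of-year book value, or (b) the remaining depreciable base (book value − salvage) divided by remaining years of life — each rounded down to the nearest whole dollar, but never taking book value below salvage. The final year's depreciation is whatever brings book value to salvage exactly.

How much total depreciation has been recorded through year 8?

$210,969

Depreciable base = $252,508 − $17,600 = $234,908.
Year 1: DB = ⌊$252,508 × 125%/9⌋ = $35,070; SL = ⌊$234,908/9⌋ = $26,100 → take DB $35,070. Book value $217,438.
Year 2: DB = ⌊$217,438 × 125%/9⌋ = $30,199; SL = ⌊$199,838/8⌋ = $24,979 → take DB $30,199. Book value $187,239.
Year 3: DB = ⌊$187,239 × 125%/9⌋ = $26,005; SL = ⌊$169,639/7⌋ = $24,234 → take DB $26,005. Book value $161,234.
Year 4: DB = ⌊$161,234 × 125%/9⌋ = $22,393; SL = ⌊$143,634/6⌋ = $23,939 → take SL $23,939. Book value $137,295.
Year 5: DB = ⌊$137,295 × 125%/9⌋ = $19,068; SL = ⌊$119,695/5⌋ = $23,939 → take SL $23,939. Book value $113,356.
Year 6: DB = ⌊$113,356 × 125%/9⌋ = $15,743; SL = ⌊$95,756/4⌋ = $23,939 → take SL $23,939. Book value $89,417.
Year 7: DB = ⌊$89,417 × 125%/9⌋ = $12,419; SL = ⌊$71,817/3⌋ = $23,939 → take SL $23,939. Book value $65,478.
Year 8: DB = ⌊$65,478 × 125%/9⌋ = $9,094; SL = ⌊$47,878/2⌋ = $23,939 → take SL $23,939. Book value $41,539.
Accumulated through year 8 = $252,508 − $41,539 = $210,969.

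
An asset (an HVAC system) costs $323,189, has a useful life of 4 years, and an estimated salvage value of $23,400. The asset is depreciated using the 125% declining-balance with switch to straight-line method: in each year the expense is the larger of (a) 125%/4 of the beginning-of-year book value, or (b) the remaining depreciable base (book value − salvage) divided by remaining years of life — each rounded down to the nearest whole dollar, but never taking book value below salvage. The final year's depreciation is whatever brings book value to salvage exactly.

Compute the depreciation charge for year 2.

Depreciable base = $323,189 − $23,400 = $299,789.
Year 1: DB = ⌊$323,189 × 125%/4⌋ = $100,996; SL = ⌊$299,789/4⌋ = $74,947 → take DB $100,996. Book value $222,193.
Year 2: DB = ⌊$222,193 × 125%/4⌋ = $69,435; SL = ⌊$198,793/3⌋ = $66,264 → take DB $69,435. Book value $152,758.

$69,435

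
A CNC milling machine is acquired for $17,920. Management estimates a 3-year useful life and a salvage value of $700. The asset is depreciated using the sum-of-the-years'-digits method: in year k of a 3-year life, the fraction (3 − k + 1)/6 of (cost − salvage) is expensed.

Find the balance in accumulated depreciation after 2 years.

Depreciable base = $17,920 − $700 = $17,220.
Sum of the years' digits = 3+2+1 = 6.
Year 1: $17,220 × 3/6 = $8,610. Book value $9,310.
Year 2: $17,220 × 2/6 = $5,740. Book value $3,570.
Accumulated through year 2 = $17,920 − $3,570 = $14,350.

$14,350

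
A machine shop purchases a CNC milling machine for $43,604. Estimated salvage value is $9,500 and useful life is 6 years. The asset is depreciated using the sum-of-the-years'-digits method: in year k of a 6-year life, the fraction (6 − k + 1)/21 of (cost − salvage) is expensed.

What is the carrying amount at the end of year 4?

Depreciable base = $43,604 − $9,500 = $34,104.
Sum of the years' digits = 6+5+4+3+2+1 = 21.
Year 1: $34,104 × 6/21 = $9,744. Book value $33,860.
Year 2: $34,104 × 5/21 = $8,120. Book value $25,740.
Year 3: $34,104 × 4/21 = $6,496. Book value $19,244.
Year 4: $34,104 × 3/21 = $4,872. Book value $14,372.

$14,372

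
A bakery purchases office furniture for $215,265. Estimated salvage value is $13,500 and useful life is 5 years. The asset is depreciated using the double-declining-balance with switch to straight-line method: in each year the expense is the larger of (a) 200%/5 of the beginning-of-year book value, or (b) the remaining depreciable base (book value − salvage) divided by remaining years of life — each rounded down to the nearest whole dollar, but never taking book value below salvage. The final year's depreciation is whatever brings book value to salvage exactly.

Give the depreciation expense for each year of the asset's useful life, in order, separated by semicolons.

Depreciable base = $215,265 − $13,500 = $201,765.
Year 1: DB = ⌊$215,265 × 200%/5⌋ = $86,106; SL = ⌊$201,765/5⌋ = $40,353 → take DB $86,106. Book value $129,159.
Year 2: DB = ⌊$129,159 × 200%/5⌋ = $51,663; SL = ⌊$115,659/4⌋ = $28,914 → take DB $51,663. Book value $77,496.
Year 3: DB = ⌊$77,496 × 200%/5⌋ = $30,998; SL = ⌊$63,996/3⌋ = $21,332 → take DB $30,998. Book value $46,498.
Year 4: DB = ⌊$46,498 × 200%/5⌋ = $18,599; SL = ⌊$32,998/2⌋ = $16,499 → take DB $18,599. Book value $27,899.
Year 5 (final): $27,899 − $13,500 = $14,399. Book value $13,500.

$86,106; $51,663; $30,998; $18,599; $14,399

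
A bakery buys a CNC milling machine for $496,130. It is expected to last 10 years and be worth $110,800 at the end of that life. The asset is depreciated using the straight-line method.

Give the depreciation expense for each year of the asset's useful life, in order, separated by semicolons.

Depreciable base = $496,130 − $110,800 = $385,330.
Annual expense = $385,330 / 10 = $38,533.
End of year 1: book value $457,597.
End of year 2: book value $419,064.
End of year 3: book value $380,531.
End of year 4: book value $341,998.
End of year 5: book value $303,465.
End of year 6: book value $264,932.
End of year 7: book value $226,399.
End of year 8: book value $187,866.
End of year 9: book value $149,333.
End of year 10: book value $110,800.

$38,533; $38,533; $38,533; $38,533; $38,533; $38,533; $38,533; $38,533; $38,533; $38,533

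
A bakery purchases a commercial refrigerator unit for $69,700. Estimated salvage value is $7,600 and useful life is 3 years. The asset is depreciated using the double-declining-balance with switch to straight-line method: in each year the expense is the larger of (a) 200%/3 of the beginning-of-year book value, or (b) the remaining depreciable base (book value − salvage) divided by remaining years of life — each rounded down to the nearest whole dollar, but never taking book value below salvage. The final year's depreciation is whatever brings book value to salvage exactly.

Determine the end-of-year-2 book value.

Depreciable base = $69,700 − $7,600 = $62,100.
Year 1: DB = ⌊$69,700 × 200%/3⌋ = $46,466; SL = ⌊$62,100/3⌋ = $20,700 → take DB $46,466. Book value $23,234.
Year 2: DB = ⌊$23,234 × 200%/3⌋ = $15,489; SL = ⌊$15,634/2⌋ = $7,817 → take DB $15,489. Book value $7,745.

$7,745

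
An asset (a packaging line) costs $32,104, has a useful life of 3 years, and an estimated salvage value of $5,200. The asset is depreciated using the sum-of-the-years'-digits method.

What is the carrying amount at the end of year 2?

$9,684

Depreciable base = $32,104 − $5,200 = $26,904.
Sum of the years' digits = 3+2+1 = 6.
Year 1: $26,904 × 3/6 = $13,452. Book value $18,652.
Year 2: $26,904 × 2/6 = $8,968. Book value $9,684.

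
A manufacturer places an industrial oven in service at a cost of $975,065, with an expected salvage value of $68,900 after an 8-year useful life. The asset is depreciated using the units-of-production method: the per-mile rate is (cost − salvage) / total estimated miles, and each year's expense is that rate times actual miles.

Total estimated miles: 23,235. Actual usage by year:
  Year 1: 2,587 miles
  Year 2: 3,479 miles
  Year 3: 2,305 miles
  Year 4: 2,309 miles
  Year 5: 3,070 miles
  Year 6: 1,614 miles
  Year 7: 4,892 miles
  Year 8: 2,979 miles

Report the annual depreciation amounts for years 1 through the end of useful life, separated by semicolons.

$100,893; $135,681; $89,895; $90,051; $119,730; $62,946; $190,788; $116,181

Depreciable base = $975,065 − $68,900 = $906,165.
Rate = $906,165 / 23,235 miles = $39 per mile.
Year 1: 2,587 × $39 = $100,893. Book value $874,172.
Year 2: 3,479 × $39 = $135,681. Book value $738,491.
Year 3: 2,305 × $39 = $89,895. Book value $648,596.
Year 4: 2,309 × $39 = $90,051. Book value $558,545.
Year 5: 3,070 × $39 = $119,730. Book value $438,815.
Year 6: 1,614 × $39 = $62,946. Book value $375,869.
Year 7: 4,892 × $39 = $190,788. Book value $185,081.
Year 8: 2,979 × $39 = $116,181. Book value $68,900.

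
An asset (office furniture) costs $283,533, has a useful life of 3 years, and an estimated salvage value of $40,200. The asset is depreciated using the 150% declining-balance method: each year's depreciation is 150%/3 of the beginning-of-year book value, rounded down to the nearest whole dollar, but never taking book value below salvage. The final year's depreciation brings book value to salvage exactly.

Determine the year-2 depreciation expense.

Depreciable base = $283,533 − $40,200 = $243,333.
Year 1: ⌊$283,533 × 150%/3⌋ = $141,766. Book value $141,767.
Year 2: ⌊$141,767 × 150%/3⌋ = $70,883. Book value $70,884.

$70,883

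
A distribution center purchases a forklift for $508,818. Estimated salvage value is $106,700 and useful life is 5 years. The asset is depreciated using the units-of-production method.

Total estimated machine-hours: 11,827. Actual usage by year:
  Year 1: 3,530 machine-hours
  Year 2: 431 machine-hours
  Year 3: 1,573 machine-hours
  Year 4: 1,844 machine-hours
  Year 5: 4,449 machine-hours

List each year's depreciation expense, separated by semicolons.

Depreciable base = $508,818 − $106,700 = $402,118.
Rate = $402,118 / 11,827 machine-hours = $34 per machine-hour.
Year 1: 3,530 × $34 = $120,020. Book value $388,798.
Year 2: 431 × $34 = $14,654. Book value $374,144.
Year 3: 1,573 × $34 = $53,482. Book value $320,662.
Year 4: 1,844 × $34 = $62,696. Book value $257,966.
Year 5: 4,449 × $34 = $151,266. Book value $106,700.

$120,020; $14,654; $53,482; $62,696; $151,266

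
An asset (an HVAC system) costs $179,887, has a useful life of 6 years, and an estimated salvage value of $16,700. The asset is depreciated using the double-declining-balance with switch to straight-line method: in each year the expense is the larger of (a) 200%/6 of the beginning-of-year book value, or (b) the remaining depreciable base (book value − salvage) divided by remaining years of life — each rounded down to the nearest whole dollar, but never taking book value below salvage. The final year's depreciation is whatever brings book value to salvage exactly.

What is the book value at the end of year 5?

$23,690

Depreciable base = $179,887 − $16,700 = $163,187.
Year 1: DB = ⌊$179,887 × 200%/6⌋ = $59,962; SL = ⌊$163,187/6⌋ = $27,197 → take DB $59,962. Book value $119,925.
Year 2: DB = ⌊$119,925 × 200%/6⌋ = $39,975; SL = ⌊$103,225/5⌋ = $20,645 → take DB $39,975. Book value $79,950.
Year 3: DB = ⌊$79,950 × 200%/6⌋ = $26,650; SL = ⌊$63,250/4⌋ = $15,812 → take DB $26,650. Book value $53,300.
Year 4: DB = ⌊$53,300 × 200%/6⌋ = $17,766; SL = ⌊$36,600/3⌋ = $12,200 → take DB $17,766. Book value $35,534.
Year 5: DB = ⌊$35,534 × 200%/6⌋ = $11,844; SL = ⌊$18,834/2⌋ = $9,417 → take DB $11,844. Book value $23,690.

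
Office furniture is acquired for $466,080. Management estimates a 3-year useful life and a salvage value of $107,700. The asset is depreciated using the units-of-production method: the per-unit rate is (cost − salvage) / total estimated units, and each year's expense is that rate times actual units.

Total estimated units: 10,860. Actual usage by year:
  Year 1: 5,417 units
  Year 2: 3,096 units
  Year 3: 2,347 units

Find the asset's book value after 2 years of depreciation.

Depreciable base = $466,080 − $107,700 = $358,380.
Rate = $358,380 / 10,860 units = $33 per unit.
Year 1: 5,417 × $33 = $178,761. Book value $287,319.
Year 2: 3,096 × $33 = $102,168. Book value $185,151.

$185,151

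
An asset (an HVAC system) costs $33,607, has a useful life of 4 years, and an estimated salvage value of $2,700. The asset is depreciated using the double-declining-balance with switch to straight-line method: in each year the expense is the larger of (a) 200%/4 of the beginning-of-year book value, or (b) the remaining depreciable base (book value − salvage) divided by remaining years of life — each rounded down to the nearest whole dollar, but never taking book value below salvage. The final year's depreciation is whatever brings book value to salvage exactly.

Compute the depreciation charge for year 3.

Depreciable base = $33,607 − $2,700 = $30,907.
Year 1: DB = ⌊$33,607 × 200%/4⌋ = $16,803; SL = ⌊$30,907/4⌋ = $7,726 → take DB $16,803. Book value $16,804.
Year 2: DB = ⌊$16,804 × 200%/4⌋ = $8,402; SL = ⌊$14,104/3⌋ = $4,701 → take DB $8,402. Book value $8,402.
Year 3: DB = ⌊$8,402 × 200%/4⌋ = $4,201; SL = ⌊$5,702/2⌋ = $2,851 → take DB $4,201. Book value $4,201.

$4,201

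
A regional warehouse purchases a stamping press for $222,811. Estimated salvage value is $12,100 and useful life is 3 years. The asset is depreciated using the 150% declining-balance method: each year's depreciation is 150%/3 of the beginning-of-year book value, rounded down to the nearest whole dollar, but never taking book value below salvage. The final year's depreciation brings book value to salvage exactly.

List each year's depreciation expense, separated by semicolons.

$111,405; $55,703; $43,603

Depreciable base = $222,811 − $12,100 = $210,711.
Year 1: ⌊$222,811 × 150%/3⌋ = $111,405. Book value $111,406.
Year 2: ⌊$111,406 × 150%/3⌋ = $55,703. Book value $55,703.
Year 3 (final): $55,703 − $12,100 = $43,603. Book value $12,100.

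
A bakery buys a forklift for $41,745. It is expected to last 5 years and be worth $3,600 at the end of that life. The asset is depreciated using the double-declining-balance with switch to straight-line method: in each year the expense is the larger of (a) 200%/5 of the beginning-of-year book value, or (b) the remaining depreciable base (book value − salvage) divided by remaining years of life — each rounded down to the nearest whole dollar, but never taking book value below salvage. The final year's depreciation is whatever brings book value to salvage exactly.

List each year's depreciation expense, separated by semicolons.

$16,698; $10,018; $6,011; $3,607; $1,811

Depreciable base = $41,745 − $3,600 = $38,145.
Year 1: DB = ⌊$41,745 × 200%/5⌋ = $16,698; SL = ⌊$38,145/5⌋ = $7,629 → take DB $16,698. Book value $25,047.
Year 2: DB = ⌊$25,047 × 200%/5⌋ = $10,018; SL = ⌊$21,447/4⌋ = $5,361 → take DB $10,018. Book value $15,029.
Year 3: DB = ⌊$15,029 × 200%/5⌋ = $6,011; SL = ⌊$11,429/3⌋ = $3,809 → take DB $6,011. Book value $9,018.
Year 4: DB = ⌊$9,018 × 200%/5⌋ = $3,607; SL = ⌊$5,418/2⌋ = $2,709 → take DB $3,607. Book value $5,411.
Year 5 (final): $5,411 − $3,600 = $1,811. Book value $3,600.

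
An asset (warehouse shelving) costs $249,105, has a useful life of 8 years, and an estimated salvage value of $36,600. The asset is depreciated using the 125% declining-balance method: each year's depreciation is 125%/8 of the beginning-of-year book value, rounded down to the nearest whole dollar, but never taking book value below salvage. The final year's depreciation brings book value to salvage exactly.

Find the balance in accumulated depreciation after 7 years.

$173,267

Depreciable base = $249,105 − $36,600 = $212,505.
Year 1: ⌊$249,105 × 125%/8⌋ = $38,922. Book value $210,183.
Year 2: ⌊$210,183 × 125%/8⌋ = $32,841. Book value $177,342.
Year 3: ⌊$177,342 × 125%/8⌋ = $27,709. Book value $149,633.
Year 4: ⌊$149,633 × 125%/8⌋ = $23,380. Book value $126,253.
Year 5: ⌊$126,253 × 125%/8⌋ = $19,727. Book value $106,526.
Year 6: ⌊$106,526 × 125%/8⌋ = $16,644. Book value $89,882.
Year 7: ⌊$89,882 × 125%/8⌋ = $14,044. Book value $75,838.
Accumulated through year 7 = $249,105 − $75,838 = $173,267.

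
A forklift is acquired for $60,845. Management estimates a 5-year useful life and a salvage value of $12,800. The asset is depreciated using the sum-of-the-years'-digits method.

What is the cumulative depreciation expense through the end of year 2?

$28,827

Depreciable base = $60,845 − $12,800 = $48,045.
Sum of the years' digits = 5+4+3+2+1 = 15.
Year 1: $48,045 × 5/15 = $16,015. Book value $44,830.
Year 2: $48,045 × 4/15 = $12,812. Book value $32,018.
Accumulated through year 2 = $60,845 − $32,018 = $28,827.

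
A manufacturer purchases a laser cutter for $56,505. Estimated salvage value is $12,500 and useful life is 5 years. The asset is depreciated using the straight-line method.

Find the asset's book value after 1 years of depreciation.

Depreciable base = $56,505 − $12,500 = $44,005.
Annual expense = $44,005 / 5 = $8,801.
End of year 1: book value $47,704.

$47,704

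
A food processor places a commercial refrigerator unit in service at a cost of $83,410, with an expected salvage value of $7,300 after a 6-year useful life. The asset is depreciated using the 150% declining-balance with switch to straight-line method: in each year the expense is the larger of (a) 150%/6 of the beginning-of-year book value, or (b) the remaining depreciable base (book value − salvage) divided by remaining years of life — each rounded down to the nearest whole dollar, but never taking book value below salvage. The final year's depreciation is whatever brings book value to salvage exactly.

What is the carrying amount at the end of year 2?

Depreciable base = $83,410 − $7,300 = $76,110.
Year 1: DB = ⌊$83,410 × 150%/6⌋ = $20,852; SL = ⌊$76,110/6⌋ = $12,685 → take DB $20,852. Book value $62,558.
Year 2: DB = ⌊$62,558 × 150%/6⌋ = $15,639; SL = ⌊$55,258/5⌋ = $11,051 → take DB $15,639. Book value $46,919.

$46,919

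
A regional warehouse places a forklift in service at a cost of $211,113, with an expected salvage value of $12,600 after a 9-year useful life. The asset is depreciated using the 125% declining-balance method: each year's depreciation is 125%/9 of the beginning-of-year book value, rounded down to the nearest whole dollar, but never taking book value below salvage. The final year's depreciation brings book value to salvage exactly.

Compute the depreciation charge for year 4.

$18,722

Depreciable base = $211,113 − $12,600 = $198,513.
Year 1: ⌊$211,113 × 125%/9⌋ = $29,321. Book value $181,792.
Year 2: ⌊$181,792 × 125%/9⌋ = $25,248. Book value $156,544.
Year 3: ⌊$156,544 × 125%/9⌋ = $21,742. Book value $134,802.
Year 4: ⌊$134,802 × 125%/9⌋ = $18,722. Book value $116,080.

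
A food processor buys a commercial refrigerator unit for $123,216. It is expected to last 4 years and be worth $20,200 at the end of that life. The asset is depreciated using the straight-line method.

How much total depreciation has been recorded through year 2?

$51,508

Depreciable base = $123,216 − $20,200 = $103,016.
Annual expense = $103,016 / 4 = $25,754.
End of year 1: book value $97,462.
End of year 2: book value $71,708.
Accumulated through year 2 = $123,216 − $71,708 = $51,508.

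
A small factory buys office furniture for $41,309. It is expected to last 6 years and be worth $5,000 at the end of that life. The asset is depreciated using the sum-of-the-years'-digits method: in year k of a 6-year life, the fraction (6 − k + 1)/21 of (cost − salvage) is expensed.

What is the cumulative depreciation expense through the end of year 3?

Depreciable base = $41,309 − $5,000 = $36,309.
Sum of the years' digits = 6+5+4+3+2+1 = 21.
Year 1: $36,309 × 6/21 = $10,374. Book value $30,935.
Year 2: $36,309 × 5/21 = $8,645. Book value $22,290.
Year 3: $36,309 × 4/21 = $6,916. Book value $15,374.
Accumulated through year 3 = $41,309 − $15,374 = $25,935.

$25,935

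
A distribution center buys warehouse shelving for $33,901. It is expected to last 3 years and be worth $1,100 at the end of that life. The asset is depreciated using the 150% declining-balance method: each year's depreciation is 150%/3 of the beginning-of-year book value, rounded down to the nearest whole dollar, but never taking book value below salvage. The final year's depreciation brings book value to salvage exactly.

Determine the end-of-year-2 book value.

Depreciable base = $33,901 − $1,100 = $32,801.
Year 1: ⌊$33,901 × 150%/3⌋ = $16,950. Book value $16,951.
Year 2: ⌊$16,951 × 150%/3⌋ = $8,475. Book value $8,476.

$8,476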